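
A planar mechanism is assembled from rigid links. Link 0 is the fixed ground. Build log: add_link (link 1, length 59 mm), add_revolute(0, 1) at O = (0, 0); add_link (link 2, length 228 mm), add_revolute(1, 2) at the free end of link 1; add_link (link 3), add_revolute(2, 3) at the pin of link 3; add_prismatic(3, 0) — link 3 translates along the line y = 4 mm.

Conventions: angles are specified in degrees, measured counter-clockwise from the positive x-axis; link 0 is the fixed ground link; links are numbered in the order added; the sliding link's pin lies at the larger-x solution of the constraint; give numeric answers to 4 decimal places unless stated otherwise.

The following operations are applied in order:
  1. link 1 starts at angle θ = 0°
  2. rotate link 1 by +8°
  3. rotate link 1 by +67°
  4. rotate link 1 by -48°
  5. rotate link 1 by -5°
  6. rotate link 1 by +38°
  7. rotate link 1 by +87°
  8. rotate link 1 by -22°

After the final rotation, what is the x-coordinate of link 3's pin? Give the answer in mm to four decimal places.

geometry: r = 59 mm, L = 228 mm, e = 4 mm; θ starts at 0°
rotate link 1 by +8°: θ ← 0° +8° = 8°
rotate link 1 by +67°: θ ← 8° +67° = 75°
rotate link 1 by -48°: θ ← 75° -48° = 27°
rotate link 1 by -5°: θ ← 27° -5° = 22°
rotate link 1 by +38°: θ ← 22° +38° = 60°
rotate link 1 by +87°: θ ← 60° +87° = 147°
rotate link 1 by -22°: θ ← 147° -22° = 125°
crank pin P = (r cos θ, r sin θ) = (-33.841010, 48.329971)
h = r sin θ − e = 48.329971 − 4 = 44.329971
x = r cos θ + √(L² − h²) = -33.841010 + 223.648952 = 189.807942

189.8079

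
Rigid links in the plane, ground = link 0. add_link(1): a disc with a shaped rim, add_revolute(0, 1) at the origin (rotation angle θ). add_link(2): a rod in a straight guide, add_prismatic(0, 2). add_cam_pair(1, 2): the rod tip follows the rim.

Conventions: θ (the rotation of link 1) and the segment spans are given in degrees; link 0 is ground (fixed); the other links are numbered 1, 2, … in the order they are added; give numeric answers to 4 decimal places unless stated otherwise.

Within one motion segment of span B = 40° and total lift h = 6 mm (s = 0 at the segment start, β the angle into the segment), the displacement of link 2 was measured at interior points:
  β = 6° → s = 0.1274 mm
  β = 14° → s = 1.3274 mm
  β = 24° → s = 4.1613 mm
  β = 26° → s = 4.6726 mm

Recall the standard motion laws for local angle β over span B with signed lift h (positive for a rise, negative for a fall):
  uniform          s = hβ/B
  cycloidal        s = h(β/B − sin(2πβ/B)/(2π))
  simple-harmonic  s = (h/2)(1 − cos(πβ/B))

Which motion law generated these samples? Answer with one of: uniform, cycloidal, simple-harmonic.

candidates at β/B = r: uniform s = h·r (linear in β); cycloidal s = h·(r − sin(2πr)/(2π)); simple-harmonic s = (h/2)(1 − cos(πr))
β=6°: printed 0.1274 | uniform 0.9000, cycloidal 0.1274, simple-harmonic 0.3270
β=14°: printed 1.3274 | uniform 2.1000, cycloidal 1.3274, simple-harmonic 1.6380
β=24°: printed 4.1613 | uniform 3.6000, cycloidal 4.1613, simple-harmonic 3.9271
β=26°: printed 4.6726 | uniform 3.9000, cycloidal 4.6726, simple-harmonic 4.3620
only one law matches every sample → cycloidal

cycloidal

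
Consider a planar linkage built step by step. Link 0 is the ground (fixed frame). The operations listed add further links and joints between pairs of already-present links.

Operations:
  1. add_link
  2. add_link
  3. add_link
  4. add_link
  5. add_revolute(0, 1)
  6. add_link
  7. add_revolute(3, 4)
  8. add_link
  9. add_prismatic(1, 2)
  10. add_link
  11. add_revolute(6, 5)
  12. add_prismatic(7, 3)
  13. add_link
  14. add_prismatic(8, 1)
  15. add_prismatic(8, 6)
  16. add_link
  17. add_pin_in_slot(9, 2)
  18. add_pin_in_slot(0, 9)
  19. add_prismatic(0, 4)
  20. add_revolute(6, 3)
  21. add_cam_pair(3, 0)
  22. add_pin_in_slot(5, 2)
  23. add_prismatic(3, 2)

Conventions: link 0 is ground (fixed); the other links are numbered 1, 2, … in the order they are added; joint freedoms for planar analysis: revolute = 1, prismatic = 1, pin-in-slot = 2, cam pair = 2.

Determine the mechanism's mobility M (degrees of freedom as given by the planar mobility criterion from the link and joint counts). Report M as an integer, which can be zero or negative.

link 0 = ground. State L|J1|J2 = 1|0|0
+link1  2|0|0
+link2  3|0|0
+link3  4|0|0
+link4  5|0|0
R(0,1) f=1→J1  5|1|0
+link5  6|1|0
R(3,4) f=1→J1  6|2|0
+link6  7|2|0
P(1,2) f=1→J1  7|3|0
+link7  8|3|0
R(6,5) f=1→J1  8|4|0
P(7,3) f=1→J1  8|5|0
+link8  9|5|0
P(8,1) f=1→J1  9|6|0
P(8,6) f=1→J1  9|7|0
+link9  10|7|0
PS(9,2) f=2→J2  10|7|1
PS(0,9) f=2→J2  10|7|2
P(0,4) f=1→J1  10|8|2
R(6,3) f=1→J1  10|9|2
C(3,0) f=2→J2  10|9|3
PS(5,2) f=2→J2  10|9|4
P(3,2) f=1→J1  10|10|4
M = 3(10−1)−2·10−4 = 27−20−4 = 3

M = 3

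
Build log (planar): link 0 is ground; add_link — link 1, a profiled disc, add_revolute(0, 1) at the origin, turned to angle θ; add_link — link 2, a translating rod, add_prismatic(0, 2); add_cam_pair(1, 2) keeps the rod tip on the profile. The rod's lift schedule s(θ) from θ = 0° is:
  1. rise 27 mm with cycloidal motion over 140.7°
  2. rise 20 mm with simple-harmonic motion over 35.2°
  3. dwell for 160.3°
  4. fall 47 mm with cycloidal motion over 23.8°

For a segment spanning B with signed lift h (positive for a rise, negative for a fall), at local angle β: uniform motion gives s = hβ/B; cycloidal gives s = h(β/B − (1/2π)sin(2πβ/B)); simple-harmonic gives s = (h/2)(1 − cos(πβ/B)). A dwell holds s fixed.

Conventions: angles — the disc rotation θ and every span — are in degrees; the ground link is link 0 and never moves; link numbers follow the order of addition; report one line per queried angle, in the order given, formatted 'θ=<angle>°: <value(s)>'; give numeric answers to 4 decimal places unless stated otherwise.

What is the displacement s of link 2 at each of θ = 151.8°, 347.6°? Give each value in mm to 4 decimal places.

seg 1 [0°–140.7°] cycloidal, h=27: full span → s += 27 → s = 27.0000
seg 2 [140.7°–175.9°] simple-harmonic, h=20: θ=151.8° here. β=11.1, B=35.2. 20/2·(1 − cos(π·0.3153)) = 4.5187 → s = 31.5187
seg 2 [140.7°–175.9°] simple-harmonic, h=20: full span → s += 20 → s = 47.0000
seg 3 [175.9°–336.2°] dwell: s stays 47.0000
seg 4 [336.2°–360°] cycloidal, h=-47: θ=347.6° here. β=11.4, B=23.8. -47·(0.4790 − sin(2π·0.4790)/(2π)) = -21.5281 → s = 25.4719

θ=151.8°: 31.5187
θ=347.6°: 25.4719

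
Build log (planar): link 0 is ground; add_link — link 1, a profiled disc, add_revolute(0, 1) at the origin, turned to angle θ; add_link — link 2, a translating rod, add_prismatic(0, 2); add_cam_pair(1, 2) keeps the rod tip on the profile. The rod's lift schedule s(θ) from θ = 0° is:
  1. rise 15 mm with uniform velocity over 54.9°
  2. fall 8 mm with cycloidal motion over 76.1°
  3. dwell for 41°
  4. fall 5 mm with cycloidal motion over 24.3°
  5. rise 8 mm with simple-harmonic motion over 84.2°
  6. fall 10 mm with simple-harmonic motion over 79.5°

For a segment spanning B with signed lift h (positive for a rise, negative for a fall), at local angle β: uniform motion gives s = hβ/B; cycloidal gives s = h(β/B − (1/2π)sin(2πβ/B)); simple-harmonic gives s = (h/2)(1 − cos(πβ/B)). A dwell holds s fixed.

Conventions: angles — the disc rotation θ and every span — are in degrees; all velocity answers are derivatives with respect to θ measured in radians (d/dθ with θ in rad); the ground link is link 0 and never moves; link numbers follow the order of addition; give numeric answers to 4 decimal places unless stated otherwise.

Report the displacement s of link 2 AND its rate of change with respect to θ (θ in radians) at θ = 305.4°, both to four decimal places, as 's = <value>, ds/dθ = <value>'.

seg 1 [0°–54.9°] uniform, h=15: full span → s += 15 → s = 15.0000
seg 2 [54.9°–131°] cycloidal, h=-8: full span → s += -8 → s = 7.0000
seg 3 [131°–172°] dwell: s stays 7.0000
seg 4 [172°–196.3°] cycloidal, h=-5: full span → s += -5 → s = 2.0000
seg 5 [196.3°–280.5°] simple-harmonic, h=8: full span → s += 8 → s = 10.0000
seg 6 [280.5°–360°] simple-harmonic, h=-10: θ=305.4° here. β=24.9, B=79.5. -10/2·(1 − cos(π·0.3132)) = -2.2314 → s = 7.7686
velocity in seg [280.5°–360°] (simple-harmonic), θ in radians: β = 24.9° = 0.4346 rad, B = 79.5° = 1.3875 rad; ds/dθ = (πh/(2B)) sin(πβ/B) = (π·(-10)/(2·1.3875)) sin(π·0.3132) = -9.426821 mm/rad

s = 7.7686, ds/dθ = -9.4268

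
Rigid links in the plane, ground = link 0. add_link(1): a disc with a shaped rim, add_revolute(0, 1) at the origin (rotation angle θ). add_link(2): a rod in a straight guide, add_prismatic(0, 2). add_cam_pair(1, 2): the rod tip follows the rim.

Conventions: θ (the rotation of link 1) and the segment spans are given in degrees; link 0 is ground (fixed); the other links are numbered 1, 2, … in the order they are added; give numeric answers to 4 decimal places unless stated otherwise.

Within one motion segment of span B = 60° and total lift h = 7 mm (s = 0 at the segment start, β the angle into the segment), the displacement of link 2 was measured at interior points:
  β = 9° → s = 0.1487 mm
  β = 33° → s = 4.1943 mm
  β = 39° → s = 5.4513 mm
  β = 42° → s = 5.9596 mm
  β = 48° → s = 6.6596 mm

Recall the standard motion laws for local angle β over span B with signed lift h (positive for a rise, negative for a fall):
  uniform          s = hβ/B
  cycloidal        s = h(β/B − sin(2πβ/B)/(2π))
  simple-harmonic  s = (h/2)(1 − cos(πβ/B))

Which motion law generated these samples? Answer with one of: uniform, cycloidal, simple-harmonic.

candidates at β/B = r: uniform s = h·r (linear in β); cycloidal s = h·(r − sin(2πr)/(2π)); simple-harmonic s = (h/2)(1 − cos(πr))
β=9°: printed 0.1487 | uniform 1.0500, cycloidal 0.1487, simple-harmonic 0.3815
β=33°: printed 4.1943 | uniform 3.8500, cycloidal 4.1943, simple-harmonic 4.0475
β=39°: printed 5.4513 | uniform 4.5500, cycloidal 5.4513, simple-harmonic 5.0890
β=42°: printed 5.9596 | uniform 4.9000, cycloidal 5.9596, simple-harmonic 5.5572
β=48°: printed 6.6596 | uniform 5.6000, cycloidal 6.6596, simple-harmonic 6.3316
only one law matches every sample → cycloidal

cycloidal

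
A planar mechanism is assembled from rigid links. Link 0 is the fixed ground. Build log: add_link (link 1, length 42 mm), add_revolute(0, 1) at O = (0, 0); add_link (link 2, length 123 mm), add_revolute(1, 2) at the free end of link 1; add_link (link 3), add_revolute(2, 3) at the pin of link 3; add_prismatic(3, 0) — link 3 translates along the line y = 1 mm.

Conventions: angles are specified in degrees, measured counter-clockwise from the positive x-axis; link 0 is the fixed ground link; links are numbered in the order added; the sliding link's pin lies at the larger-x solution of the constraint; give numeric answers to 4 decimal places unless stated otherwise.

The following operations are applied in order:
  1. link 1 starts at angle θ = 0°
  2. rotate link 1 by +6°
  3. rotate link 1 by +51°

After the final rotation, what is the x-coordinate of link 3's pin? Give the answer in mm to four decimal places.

geometry: r = 42 mm, L = 123 mm, e = 1 mm; θ starts at 0°
rotate link 1 by +6°: θ ← 0° +6° = 6°
rotate link 1 by +51°: θ ← 6° +51° = 57°
crank pin P = (r cos θ, r sin θ) = (22.874839, 35.224164)
h = r sin θ − e = 35.224164 − 1 = 34.224164
x = r cos θ + √(L² − h²) = 22.874839 + 118.142738 = 141.017578

141.0176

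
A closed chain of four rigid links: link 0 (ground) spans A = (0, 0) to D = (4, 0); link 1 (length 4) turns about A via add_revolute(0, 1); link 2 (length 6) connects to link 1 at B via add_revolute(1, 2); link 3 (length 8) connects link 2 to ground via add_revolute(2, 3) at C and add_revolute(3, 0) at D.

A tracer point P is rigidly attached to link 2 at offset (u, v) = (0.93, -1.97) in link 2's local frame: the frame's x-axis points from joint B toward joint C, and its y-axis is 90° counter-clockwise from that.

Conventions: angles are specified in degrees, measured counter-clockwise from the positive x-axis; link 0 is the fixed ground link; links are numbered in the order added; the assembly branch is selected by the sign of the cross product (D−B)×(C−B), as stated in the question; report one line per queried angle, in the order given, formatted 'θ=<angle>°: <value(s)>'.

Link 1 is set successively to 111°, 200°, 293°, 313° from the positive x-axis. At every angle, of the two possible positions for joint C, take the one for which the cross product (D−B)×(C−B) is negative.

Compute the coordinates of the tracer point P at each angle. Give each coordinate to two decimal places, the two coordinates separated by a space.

A=(0,0), D=(4.00,0)
θ=111°: B = A + 4.00·(cos111°, sin111°) = (-1.4335, 3.7343)
θ=111°: |BD| = 6.5930
θ=111°: circle(B,6.00) ∩ circle(D,8.00): a=1.1730, h=5.8842
θ=111°:   candidates: C₊=(2.8661,7.9192) cross=38.795; C₋=(-3.7996,-1.7794) cross=-38.795
θ=111°:   branch - wants cross < 0 → take C=(-3.7996,-1.7794) (cross=-38.795)
θ=111°: ex = (C−B)/|BC| = (-0.3944,-0.9190); ey = (0.9190,-0.3944)
θ=111°: P = B + 0.93·ex + -1.97·ey = (-3.6106,3.6566)
θ=200°: B = A + 4.00·(cos200°, sin200°) = (-3.7588, -1.3681)
θ=200°: |BD| = 7.8785
θ=200°: circle(B,6.00) ∩ circle(D,8.00): a=2.1622, h=5.5969
θ=200°:   candidates: C₊=(-2.6013,4.5192) cross=44.095; C₋=(-0.6575,-6.5044) cross=-44.095
θ=200°:   branch - wants cross < 0 → take C=(-0.6575,-6.5044) (cross=-44.095)
θ=200°: ex = (C−B)/|BC| = (0.5169,-0.8561); ey = (0.8561,0.5169)
θ=200°: P = B + 0.93·ex + -1.97·ey = (-4.9645,-3.1825)
θ=293°: B = A + 4.00·(cos293°, sin293°) = (1.5629, -3.6820)
θ=293°: |BD| = 4.4155
θ=293°: circle(B,6.00) ∩ circle(D,8.00): a=-0.9629, h=5.9222
θ=293°:   candidates: C₊=(-3.9070,-1.2163) cross=26.150; C₋=(5.9699,-7.7537) cross=-26.150
θ=293°:   branch - wants cross < 0 → take C=(5.9699,-7.7537) (cross=-26.150)
θ=293°: ex = (C−B)/|BC| = (0.7345,-0.6786); ey = (0.6786,0.7345)
θ=293°: P = B + 0.93·ex + -1.97·ey = (0.9092,-5.7601)
θ=313°: B = A + 4.00·(cos313°, sin313°) = (2.7280, -2.9254)
θ=313°: |BD| = 3.1900
θ=313°: circle(B,6.00) ∩ circle(D,8.00): a=-2.7937, h=5.3099
θ=313°:   candidates: C₊=(-3.2555,-3.3701) cross=16.939; C₋=(6.4835,-7.6048) cross=-16.939
θ=313°:   branch - wants cross < 0 → take C=(6.4835,-7.6048) (cross=-16.939)
θ=313°: ex = (C−B)/|BC| = (0.6259,-0.7799); ey = (0.7799,0.6259)
θ=313°: P = B + 0.93·ex + -1.97·ey = (1.7737,-4.8838)

θ=111°: -3.61 3.66
θ=200°: -4.96 -3.18
θ=293°: 0.91 -5.76
θ=313°: 1.77 -4.88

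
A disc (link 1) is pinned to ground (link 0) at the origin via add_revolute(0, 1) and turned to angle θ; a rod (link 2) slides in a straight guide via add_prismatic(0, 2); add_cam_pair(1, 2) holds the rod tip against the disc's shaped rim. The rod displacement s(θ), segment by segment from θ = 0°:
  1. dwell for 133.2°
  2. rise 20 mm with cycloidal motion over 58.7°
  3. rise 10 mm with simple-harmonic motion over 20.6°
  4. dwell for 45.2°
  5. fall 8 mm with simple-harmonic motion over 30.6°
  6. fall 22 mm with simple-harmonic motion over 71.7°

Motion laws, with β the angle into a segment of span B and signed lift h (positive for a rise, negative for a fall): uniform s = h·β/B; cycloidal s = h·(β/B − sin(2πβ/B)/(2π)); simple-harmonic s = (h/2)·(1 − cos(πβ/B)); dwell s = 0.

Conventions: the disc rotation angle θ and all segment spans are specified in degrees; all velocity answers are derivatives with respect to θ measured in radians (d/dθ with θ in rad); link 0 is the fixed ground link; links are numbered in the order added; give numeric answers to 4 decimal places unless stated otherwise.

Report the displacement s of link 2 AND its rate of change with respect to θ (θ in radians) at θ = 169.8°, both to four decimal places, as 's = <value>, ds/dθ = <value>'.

segment 1 (0° to 133.2°, dwell): s unchanged at 0.0000
θ = 169.8° falls in segment 2 (133.2° to 191.9°, cycloidal, h = 20): β = 169.8 − 133.2 = 36.6°, B = 58.7°; Δs = 20·(0.6235 − sin(2π·0.6235)/(2π)) = 14.6998; s = 0.0000 + 14.6998 = 14.6998
velocity in seg [133.2°–191.9°] (cycloidal), θ in radians: β = 36.6° = 0.6388 rad, B = 58.7° = 1.0245 rad; ds/dθ = (h/B)(1 − cos(2πβ/B)) = (20/1.0245)(1 − cos(2π·0.6235)) = 33.454066 mm/rad

s = 14.6998, ds/dθ = 33.4541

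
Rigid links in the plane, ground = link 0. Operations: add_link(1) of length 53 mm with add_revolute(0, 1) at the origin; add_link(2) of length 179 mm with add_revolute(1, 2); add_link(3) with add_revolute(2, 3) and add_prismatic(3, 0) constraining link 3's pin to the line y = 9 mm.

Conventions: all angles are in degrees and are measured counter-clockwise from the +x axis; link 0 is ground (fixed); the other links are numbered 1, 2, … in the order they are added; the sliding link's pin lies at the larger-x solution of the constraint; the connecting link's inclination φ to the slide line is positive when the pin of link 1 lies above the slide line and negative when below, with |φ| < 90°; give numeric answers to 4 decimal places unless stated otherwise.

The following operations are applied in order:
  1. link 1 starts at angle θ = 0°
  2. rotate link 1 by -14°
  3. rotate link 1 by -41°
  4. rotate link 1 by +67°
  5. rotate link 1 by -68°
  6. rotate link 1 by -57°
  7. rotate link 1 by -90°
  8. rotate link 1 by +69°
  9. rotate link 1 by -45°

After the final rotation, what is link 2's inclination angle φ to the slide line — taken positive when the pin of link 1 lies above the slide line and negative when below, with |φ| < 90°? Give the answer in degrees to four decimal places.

geometry: r = 53 mm, L = 179 mm, e = 9 mm; θ starts at 0°
rotate link 1 by -14°: θ ← 0° -14° = -14°
rotate link 1 by -41°: θ ← -14° -41° = -55°
rotate link 1 by +67°: θ ← -55° +67° = 12°
rotate link 1 by -68°: θ ← 12° -68° = -56°
rotate link 1 by -57°: θ ← -56° -57° = -113°
rotate link 1 by -90°: θ ← -113° -90° = -203°
rotate link 1 by +69°: θ ← -203° +69° = -134°
rotate link 1 by -45°: θ ← -134° -45° = -179°
h = r sin θ − e = -0.924978 − 9 = -9.924978
sin φ = h / L = -9.924978 / 179 = -0.05544680
φ = arcsin(-0.05544680) = -3.178498°

-3.1785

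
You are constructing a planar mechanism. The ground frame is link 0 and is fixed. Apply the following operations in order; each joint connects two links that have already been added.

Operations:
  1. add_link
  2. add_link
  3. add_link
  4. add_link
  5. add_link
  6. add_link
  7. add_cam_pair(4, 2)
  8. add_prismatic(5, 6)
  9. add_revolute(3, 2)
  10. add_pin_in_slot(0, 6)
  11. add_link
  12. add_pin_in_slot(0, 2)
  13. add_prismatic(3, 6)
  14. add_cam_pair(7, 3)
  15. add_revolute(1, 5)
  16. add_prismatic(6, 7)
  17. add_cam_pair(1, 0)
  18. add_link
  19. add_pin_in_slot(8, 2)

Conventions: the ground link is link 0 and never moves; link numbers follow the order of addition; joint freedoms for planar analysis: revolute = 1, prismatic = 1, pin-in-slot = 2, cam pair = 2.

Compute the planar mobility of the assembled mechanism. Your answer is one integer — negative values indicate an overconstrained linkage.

L=1 J1=0 J2=0
add link → L=2 J1=0 J2=0
add link → L=3 J1=0 J2=0
add link → L=4 J1=0 J2=0
add link → L=5 J1=0 J2=0
add link → L=6 J1=0 J2=0
add link → L=7 J1=0 J2=0
C@4,2 dof=2 J2 → L=7 J1=0 J2=1
P@5,6 dof=1 J1 → L=7 J1=1 J2=1
R@3,2 dof=1 J1 → L=7 J1=2 J2=1
PS@0,6 dof=2 J2 → L=7 J1=2 J2=2
add link → L=8 J1=2 J2=2
PS@0,2 dof=2 J2 → L=8 J1=2 J2=3
P@3,6 dof=1 J1 → L=8 J1=3 J2=3
C@7,3 dof=2 J2 → L=8 J1=3 J2=4
R@1,5 dof=1 J1 → L=8 J1=4 J2=4
P@6,7 dof=1 J1 → L=8 J1=5 J2=4
C@1,0 dof=2 J2 → L=8 J1=5 J2=5
add link → L=9 J1=5 J2=5
PS@8,2 dof=2 J2 → L=9 J1=5 J2=6
M=3(L−1)−2J1−J2=3·8−2·5−6=8

M = 8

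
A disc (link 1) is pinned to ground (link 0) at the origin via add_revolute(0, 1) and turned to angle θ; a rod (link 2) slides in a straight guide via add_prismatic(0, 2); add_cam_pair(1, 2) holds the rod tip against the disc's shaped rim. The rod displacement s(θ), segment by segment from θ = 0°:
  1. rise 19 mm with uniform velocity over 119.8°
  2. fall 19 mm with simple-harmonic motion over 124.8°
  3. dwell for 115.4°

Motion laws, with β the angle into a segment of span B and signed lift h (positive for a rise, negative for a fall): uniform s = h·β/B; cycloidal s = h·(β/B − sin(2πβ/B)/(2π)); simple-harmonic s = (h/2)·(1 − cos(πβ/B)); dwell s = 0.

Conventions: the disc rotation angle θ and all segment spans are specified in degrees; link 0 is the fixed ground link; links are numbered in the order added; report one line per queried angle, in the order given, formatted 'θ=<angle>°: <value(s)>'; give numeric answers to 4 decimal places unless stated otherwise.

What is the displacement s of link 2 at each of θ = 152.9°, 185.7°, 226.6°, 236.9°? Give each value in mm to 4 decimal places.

segment 1 (0° to 119.8°, uniform, h = 19) is passed completely: s = 0.0000 + (19) = 19.0000
θ = 152.9° falls in segment 2 (119.8° to 244.6°, simple-harmonic, h = -19): β = 152.9 − 119.8 = 33.1°, B = 124.8°; Δs = -19/2·(1 − cos(π·0.2652)) = -3.1113; s = 19.0000 − 3.1113 = 15.8887
θ = 185.7° falls in segment 2 (119.8° to 244.6°, simple-harmonic, h = -19): β = 185.7 − 119.8 = 65.9°, B = 124.8°; Δs = -19/2·(1 − cos(π·0.5280)) = -10.3359; s = 19.0000 − 10.3359 = 8.6641
θ = 226.6° falls in segment 2 (119.8° to 244.6°, simple-harmonic, h = -19): β = 226.6 − 119.8 = 106.8°, B = 124.8°; Δs = -19/2·(1 − cos(π·0.8558)) = -18.0413; s = 19.0000 − 18.0413 = 0.9587
θ = 236.9° falls in segment 2 (119.8° to 244.6°, simple-harmonic, h = -19): β = 236.9 − 119.8 = 117.1°, B = 124.8°; Δs = -19/2·(1 − cos(π·0.9383)) = -18.8221; s = 19.0000 − 18.8221 = 0.1779

θ=152.9°: 15.8887
θ=185.7°: 8.6641
θ=226.6°: 0.9587
θ=236.9°: 0.1779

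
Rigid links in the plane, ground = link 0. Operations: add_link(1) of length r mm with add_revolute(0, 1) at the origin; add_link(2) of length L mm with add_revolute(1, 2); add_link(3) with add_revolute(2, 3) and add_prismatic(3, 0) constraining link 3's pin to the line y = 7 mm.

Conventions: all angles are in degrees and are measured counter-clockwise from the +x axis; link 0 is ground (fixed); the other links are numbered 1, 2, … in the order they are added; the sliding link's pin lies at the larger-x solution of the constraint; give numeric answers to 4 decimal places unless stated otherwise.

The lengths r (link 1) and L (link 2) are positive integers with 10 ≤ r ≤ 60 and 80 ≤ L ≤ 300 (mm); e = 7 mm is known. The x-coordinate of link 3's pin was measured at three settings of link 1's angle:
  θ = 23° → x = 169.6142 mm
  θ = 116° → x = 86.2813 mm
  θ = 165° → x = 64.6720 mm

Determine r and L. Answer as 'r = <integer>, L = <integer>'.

constraint per measurement: (x − r cos θ)² + (r sin θ − e)² = L²
subtracting the θ₁ and θ₂ equations cancels the r² and L² terms:
r = (x₁² − x₂²) / (2[(x₁cos θ₁ + e sin θ₁) − (x₂cos θ₂ + e sin θ₂)]) = 56.0000 → r = 56
L² = (x₁ − r cos θ₁)² + (r sin θ₁ − e)² = 14161.0059 → L = 119.0000 → L = 119
check at θ₃=165°: x = 64.6720 (printed 64.6720) ✓

r = 56, L = 119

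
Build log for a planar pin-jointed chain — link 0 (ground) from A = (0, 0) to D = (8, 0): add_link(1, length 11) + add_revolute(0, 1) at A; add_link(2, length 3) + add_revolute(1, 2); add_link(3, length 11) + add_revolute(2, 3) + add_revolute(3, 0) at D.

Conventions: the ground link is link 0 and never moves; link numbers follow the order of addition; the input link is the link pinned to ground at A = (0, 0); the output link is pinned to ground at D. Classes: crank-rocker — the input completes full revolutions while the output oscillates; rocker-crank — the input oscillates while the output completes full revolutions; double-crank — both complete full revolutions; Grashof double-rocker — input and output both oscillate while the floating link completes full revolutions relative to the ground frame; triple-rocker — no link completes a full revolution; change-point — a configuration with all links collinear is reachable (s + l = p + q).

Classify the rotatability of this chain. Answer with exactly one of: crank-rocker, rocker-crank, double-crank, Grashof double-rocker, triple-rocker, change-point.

lengths: ground=8, input=11, coupler=3, output=11
sorted: s=3 (shortest), l=11 (longest), p+q=19
s + l = 14 vs p + q = 19
s + l < p + q (Grashof) with shortest = coupler link → Grashof double-rocker

Grashof double-rocker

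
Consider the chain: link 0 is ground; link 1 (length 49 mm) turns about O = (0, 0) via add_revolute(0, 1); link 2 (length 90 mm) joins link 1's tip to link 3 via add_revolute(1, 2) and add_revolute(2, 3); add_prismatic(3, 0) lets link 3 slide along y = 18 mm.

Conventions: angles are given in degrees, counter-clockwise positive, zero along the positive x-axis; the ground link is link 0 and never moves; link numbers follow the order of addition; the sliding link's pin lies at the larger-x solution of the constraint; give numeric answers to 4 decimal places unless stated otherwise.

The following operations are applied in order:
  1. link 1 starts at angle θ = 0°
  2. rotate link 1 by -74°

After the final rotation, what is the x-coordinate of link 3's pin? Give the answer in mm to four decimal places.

geometry: r = 49 mm, L = 90 mm, e = 18 mm; θ starts at 0°
rotate link 1 by -74°: θ ← 0° -74° = -74°
crank pin P = (r cos θ, r sin θ) = (13.506230, -47.101823)
h = r sin θ − e = -47.101823 − 18 = -65.101823
x = r cos θ + √(L² − h²) = 13.506230 + 62.143001 = 75.649232

75.6492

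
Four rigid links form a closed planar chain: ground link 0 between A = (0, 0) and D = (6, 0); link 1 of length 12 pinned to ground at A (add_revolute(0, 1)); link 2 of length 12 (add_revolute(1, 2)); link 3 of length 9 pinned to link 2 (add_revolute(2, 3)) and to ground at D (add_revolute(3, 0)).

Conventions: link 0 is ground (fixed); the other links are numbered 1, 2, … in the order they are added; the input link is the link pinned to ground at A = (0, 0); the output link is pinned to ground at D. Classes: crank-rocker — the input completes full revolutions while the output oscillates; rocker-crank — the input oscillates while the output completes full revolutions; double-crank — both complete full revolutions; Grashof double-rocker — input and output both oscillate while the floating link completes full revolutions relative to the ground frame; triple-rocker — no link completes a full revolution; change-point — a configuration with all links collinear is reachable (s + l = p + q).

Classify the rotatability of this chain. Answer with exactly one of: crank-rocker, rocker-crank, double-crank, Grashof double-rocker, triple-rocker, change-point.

lengths: ground=6, input=12, coupler=12, output=9
sorted: s=6 (shortest), l=12 (longest), p+q=21
s + l = 18 vs p + q = 21
s + l < p + q (Grashof) with shortest = ground link → double-crank

double-crank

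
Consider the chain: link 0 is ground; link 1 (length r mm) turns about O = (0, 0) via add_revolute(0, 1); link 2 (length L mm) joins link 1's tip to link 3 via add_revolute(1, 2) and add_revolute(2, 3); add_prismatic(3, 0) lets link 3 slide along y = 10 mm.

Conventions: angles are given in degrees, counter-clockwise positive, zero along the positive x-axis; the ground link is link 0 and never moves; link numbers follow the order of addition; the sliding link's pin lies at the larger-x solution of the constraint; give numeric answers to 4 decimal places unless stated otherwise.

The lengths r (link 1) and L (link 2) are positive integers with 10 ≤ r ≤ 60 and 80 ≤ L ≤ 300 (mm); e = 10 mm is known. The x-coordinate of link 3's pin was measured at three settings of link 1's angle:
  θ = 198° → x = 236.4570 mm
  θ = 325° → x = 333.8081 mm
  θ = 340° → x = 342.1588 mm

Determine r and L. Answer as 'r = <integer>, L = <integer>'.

constraint per measurement: (x − r cos θ)² + (r sin θ − e)² = L²
subtracting the θ₁ and θ₂ equations cancels the r² and L² terms:
r = (x₁² − x₂²) / (2[(x₁cos θ₁ + e sin θ₁) − (x₂cos θ₂ + e sin θ₂)]) = 56.0000 → r = 56
L² = (x₁ − r cos θ₁)² + (r sin θ₁ − e)² = 84681.0166 → L = 291.0000 → L = 291
check at θ₃=340°: x = 342.1588 (printed 342.1588) ✓

r = 56, L = 291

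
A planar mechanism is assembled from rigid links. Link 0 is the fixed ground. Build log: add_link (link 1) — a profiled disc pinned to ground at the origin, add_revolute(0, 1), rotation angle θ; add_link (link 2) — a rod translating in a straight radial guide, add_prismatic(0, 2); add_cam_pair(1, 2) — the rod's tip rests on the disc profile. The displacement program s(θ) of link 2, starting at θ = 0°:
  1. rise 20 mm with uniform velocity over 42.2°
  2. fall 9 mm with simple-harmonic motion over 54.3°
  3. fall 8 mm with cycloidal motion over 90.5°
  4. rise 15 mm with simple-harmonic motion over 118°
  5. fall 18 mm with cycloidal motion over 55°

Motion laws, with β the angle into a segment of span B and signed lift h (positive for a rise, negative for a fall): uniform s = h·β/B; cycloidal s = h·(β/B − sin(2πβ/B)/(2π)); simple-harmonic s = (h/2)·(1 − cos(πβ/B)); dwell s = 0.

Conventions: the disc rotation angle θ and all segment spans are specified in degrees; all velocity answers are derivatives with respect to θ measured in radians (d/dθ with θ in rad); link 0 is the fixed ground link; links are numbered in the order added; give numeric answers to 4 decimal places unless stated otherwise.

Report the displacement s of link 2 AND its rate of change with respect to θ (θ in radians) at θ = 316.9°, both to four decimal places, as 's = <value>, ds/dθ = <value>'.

seg 1 [0°–42.2°] uniform, h=20: full span → s += 20 → s = 20.0000
seg 2 [42.2°–96.5°] simple-harmonic, h=-9: full span → s += -9 → s = 11.0000
seg 3 [96.5°–187°] cycloidal, h=-8: full span → s += -8 → s = 3.0000
seg 4 [187°–305°] simple-harmonic, h=15: full span → s += 15 → s = 18.0000
seg 5 [305°–360°] cycloidal, h=-18: θ=316.9° here. β=11.9, B=55. -18·(0.2164 − sin(2π·0.2164)/(2π)) = -1.0935 → s = 16.9065
velocity in seg [305°–360°] (cycloidal), θ in radians: β = 11.9° = 0.2077 rad, B = 55° = 0.9599 rad; ds/dθ = (h/B)(1 − cos(2πβ/B)) = ((-18)/0.9599)(1 − cos(2π·0.2164)) = -14.817807 mm/rad

s = 16.9065, ds/dθ = -14.8178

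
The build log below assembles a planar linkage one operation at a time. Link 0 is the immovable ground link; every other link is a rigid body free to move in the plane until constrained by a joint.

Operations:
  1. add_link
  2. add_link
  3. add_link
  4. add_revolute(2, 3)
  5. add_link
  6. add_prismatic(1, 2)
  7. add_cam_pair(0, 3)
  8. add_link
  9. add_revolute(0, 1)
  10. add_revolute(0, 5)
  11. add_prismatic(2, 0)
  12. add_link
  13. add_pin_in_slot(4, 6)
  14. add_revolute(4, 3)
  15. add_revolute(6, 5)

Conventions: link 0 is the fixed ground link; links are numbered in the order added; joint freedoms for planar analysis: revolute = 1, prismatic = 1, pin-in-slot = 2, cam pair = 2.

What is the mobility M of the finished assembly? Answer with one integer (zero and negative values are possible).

ground; <1,0,0>
#1 <2,0,0>
#2 <3,0,0>
#3 <4,0,0>
R:2↔3 J1 <4,1,0>
#4 <5,1,0>
P:1↔2 J1 <5,2,0>
C:0↔3 J2 <5,2,1>
#5 <6,2,1>
R:0↔1 J1 <6,3,1>
R:0↔5 J1 <6,4,1>
P:2↔0 J1 <6,5,1>
#6 <7,5,1>
PS:4↔6 J2 <7,5,2>
R:4↔3 J1 <7,6,2>
R:6↔5 J1 <7,7,2>
3×6 − 2×7 − 1×2 = 2

M = 2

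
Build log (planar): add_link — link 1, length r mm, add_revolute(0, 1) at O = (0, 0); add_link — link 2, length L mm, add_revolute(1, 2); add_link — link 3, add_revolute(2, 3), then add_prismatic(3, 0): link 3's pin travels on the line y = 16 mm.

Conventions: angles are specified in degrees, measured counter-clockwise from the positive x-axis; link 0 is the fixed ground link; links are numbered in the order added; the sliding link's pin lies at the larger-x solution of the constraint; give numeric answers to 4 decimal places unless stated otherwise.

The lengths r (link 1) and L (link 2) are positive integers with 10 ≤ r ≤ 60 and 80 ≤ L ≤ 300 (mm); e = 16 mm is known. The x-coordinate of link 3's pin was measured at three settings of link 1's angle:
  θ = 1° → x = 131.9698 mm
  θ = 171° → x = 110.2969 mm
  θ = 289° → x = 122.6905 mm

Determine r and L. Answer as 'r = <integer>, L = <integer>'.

constraint per measurement: (x − r cos θ)² + (r sin θ − e)² = L²
subtracting the θ₁ and θ₂ equations cancels the r² and L² terms:
r = (x₁² − x₂²) / (2[(x₁cos θ₁ + e sin θ₁) − (x₂cos θ₂ + e sin θ₂)]) = 11.0000 → r = 11
L² = (x₁ − r cos θ₁)² + (r sin θ₁ − e)² = 14883.9915 → L = 122.0000 → L = 122
check at θ₃=289°: x = 122.6905 (printed 122.6905) ✓

r = 11, L = 122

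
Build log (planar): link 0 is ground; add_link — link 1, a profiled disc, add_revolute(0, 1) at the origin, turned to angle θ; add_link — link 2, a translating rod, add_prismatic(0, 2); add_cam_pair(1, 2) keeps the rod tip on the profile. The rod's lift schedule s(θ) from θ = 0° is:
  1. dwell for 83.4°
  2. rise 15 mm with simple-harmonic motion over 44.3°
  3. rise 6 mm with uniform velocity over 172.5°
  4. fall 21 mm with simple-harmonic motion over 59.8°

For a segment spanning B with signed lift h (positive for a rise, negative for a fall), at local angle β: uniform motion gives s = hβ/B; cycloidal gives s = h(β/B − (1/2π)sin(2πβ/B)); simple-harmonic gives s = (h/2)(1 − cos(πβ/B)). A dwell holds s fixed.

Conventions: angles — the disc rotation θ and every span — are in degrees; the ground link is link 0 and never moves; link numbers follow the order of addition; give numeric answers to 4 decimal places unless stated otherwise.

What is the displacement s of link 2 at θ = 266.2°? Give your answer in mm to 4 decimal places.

seg 1 [0°–83.4°] dwell: s stays 0.0000
seg 2 [83.4°–127.7°] simple-harmonic, h=15: full span → s += 15 → s = 15.0000
seg 3 [127.7°–300.2°] uniform, h=6: θ=266.2° here. β=138.5, B=172.5. 6·138.5/172.5 = 4.8174 → s = 19.8174

19.8174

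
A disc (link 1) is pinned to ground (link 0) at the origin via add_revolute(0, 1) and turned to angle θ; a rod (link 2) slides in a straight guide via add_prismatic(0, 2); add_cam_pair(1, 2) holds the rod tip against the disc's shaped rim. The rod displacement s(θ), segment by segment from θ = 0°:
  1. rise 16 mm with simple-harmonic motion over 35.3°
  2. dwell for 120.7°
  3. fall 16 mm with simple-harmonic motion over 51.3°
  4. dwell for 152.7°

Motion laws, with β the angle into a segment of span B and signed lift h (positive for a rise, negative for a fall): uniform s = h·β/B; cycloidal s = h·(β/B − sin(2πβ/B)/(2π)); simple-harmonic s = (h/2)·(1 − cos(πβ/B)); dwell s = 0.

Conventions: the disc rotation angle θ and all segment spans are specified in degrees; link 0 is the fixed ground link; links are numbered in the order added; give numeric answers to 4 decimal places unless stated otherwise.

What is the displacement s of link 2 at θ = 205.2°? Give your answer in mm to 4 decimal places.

segment 1 (0° to 35.3°, simple-harmonic, h = 16) is passed completely: s = 0.0000 + (16) = 16.0000
segment 2 (35.3° to 156°, dwell): s unchanged at 16.0000
θ = 205.2° falls in segment 3 (156° to 207.3°, simple-harmonic, h = -16): β = 205.2 − 156 = 49.2°, B = 51.3°; Δs = -16/2·(1 − cos(π·0.9591)) = -15.9339; s = 16.0000 − 15.9339 = 0.0661

0.0661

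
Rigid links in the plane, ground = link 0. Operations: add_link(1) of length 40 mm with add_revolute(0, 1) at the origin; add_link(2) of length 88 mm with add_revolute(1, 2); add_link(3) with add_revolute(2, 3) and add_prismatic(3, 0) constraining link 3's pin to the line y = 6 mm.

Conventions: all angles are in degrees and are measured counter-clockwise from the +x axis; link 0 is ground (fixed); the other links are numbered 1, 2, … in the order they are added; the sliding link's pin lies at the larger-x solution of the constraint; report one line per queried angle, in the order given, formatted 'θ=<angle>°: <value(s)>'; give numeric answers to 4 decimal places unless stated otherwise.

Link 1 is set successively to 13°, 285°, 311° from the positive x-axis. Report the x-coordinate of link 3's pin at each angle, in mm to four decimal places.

geometry: r = 40 mm, L = 88 mm, e = 6 mm
θ=13°: crank pin P = (r cos θ, r sin θ) = (38.974803, 8.998042)
θ=13°: h = r sin θ − e = 8.998042 − 6 = 2.998042
θ=13°: x = r cos θ + √(L² − h²) = 38.974803 + 87.948916 = 126.923718
θ=285°: crank pin P = (r cos θ, r sin θ) = (10.352762, -38.637033)
θ=285°: h = r sin θ − e = -38.637033 − 6 = -44.637033
θ=285°: x = r cos θ + √(L² − h²) = 10.352762 + 75.838877 = 86.191639
θ=311°: crank pin P = (r cos θ, r sin θ) = (26.242361, -30.188383)
θ=311°: h = r sin θ − e = -30.188383 − 6 = -36.188383
θ=311°: x = r cos θ + √(L² − h²) = 26.242361 + 80.214718 = 106.457079

θ=13°: 126.9237
θ=285°: 86.1916
θ=311°: 106.4571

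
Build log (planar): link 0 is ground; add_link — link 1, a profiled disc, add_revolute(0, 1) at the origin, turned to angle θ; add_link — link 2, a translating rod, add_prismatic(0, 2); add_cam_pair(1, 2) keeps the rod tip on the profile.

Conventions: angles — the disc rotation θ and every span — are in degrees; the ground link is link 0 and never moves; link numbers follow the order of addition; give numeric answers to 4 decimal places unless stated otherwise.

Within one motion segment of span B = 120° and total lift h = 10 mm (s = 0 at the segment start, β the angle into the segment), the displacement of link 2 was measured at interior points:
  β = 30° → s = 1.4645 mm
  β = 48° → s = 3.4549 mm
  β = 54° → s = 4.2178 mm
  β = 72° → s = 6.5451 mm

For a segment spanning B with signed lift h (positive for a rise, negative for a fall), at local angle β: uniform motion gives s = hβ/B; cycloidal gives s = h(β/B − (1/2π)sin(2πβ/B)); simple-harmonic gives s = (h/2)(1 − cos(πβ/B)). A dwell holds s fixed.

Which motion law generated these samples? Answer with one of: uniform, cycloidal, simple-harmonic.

candidates at β/B = r: uniform s = h·r (linear in β); cycloidal s = h·(r − sin(2πr)/(2π)); simple-harmonic s = (h/2)(1 − cos(πr))
β=30°: printed 1.4645 | uniform 2.5000, cycloidal 0.9085, simple-harmonic 1.4645
β=48°: printed 3.4549 | uniform 4.0000, cycloidal 3.0645, simple-harmonic 3.4549
β=54°: printed 4.2178 | uniform 4.5000, cycloidal 4.0082, simple-harmonic 4.2178
β=72°: printed 6.5451 | uniform 6.0000, cycloidal 6.9355, simple-harmonic 6.5451
only one law matches every sample → simple-harmonic

simple-harmonic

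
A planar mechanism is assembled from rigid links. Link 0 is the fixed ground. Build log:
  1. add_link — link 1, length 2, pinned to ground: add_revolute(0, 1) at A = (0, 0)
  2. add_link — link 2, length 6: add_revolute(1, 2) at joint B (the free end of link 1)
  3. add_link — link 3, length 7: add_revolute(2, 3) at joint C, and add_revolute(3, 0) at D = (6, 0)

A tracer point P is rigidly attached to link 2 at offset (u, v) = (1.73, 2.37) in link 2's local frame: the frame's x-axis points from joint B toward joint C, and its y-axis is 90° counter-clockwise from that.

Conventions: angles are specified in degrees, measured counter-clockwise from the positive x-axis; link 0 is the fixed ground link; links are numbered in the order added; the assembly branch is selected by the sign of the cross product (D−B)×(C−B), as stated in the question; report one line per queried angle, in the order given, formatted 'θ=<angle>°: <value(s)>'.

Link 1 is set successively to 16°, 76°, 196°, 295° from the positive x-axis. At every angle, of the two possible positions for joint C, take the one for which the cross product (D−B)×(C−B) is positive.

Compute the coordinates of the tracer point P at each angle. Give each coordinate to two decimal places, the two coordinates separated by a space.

A=(0,0), D=(6.00,0)
θ=16°: B = A + 2.00·(cos16°, sin16°) = (1.9225, 0.5513)
θ=16°: |BD| = 4.1146
θ=16°: circle(B,6.00) ∩ circle(D,7.00): a=0.4775, h=5.9810
θ=16°:   candidates: C₊=(3.1971,6.4143) cross=24.609; C₋=(1.5944,-5.4397) cross=-24.609
θ=16°:   branch + wants cross > 0 → take C=(3.1971,6.4143) (cross=24.609)
θ=16°: ex = (C−B)/|BC| = (0.2124,0.9772); ey = (-0.9772,0.2124)
θ=16°: P = B + 1.73·ex + 2.37·ey = (-0.0259,2.7452)
θ=76°: B = A + 2.00·(cos76°, sin76°) = (0.4838, 1.9406)
θ=76°: |BD| = 5.8476
θ=76°: circle(B,6.00) ∩ circle(D,7.00): a=1.8122, h=5.7198
θ=76°:   candidates: C₊=(4.0915,6.7348) cross=33.447; C₋=(0.2952,-4.0564) cross=-33.447
θ=76°:   branch + wants cross > 0 → take C=(4.0915,6.7348) (cross=33.447)
θ=76°: ex = (C−B)/|BC| = (0.6013,0.7990); ey = (-0.7990,0.6013)
θ=76°: P = B + 1.73·ex + 2.37·ey = (-0.3697,4.7480)
θ=196°: B = A + 2.00·(cos196°, sin196°) = (-1.9225, -0.5513)
θ=196°: |BD| = 7.9417
θ=196°: circle(B,6.00) ∩ circle(D,7.00): a=3.1524, h=5.1051
θ=196°:   candidates: C₊=(0.8679,4.7604) cross=40.543; C₋=(1.5766,-5.4253) cross=-40.543
θ=196°:   branch + wants cross > 0 → take C=(0.8679,4.7604) (cross=40.543)
θ=196°: ex = (C−B)/|BC| = (0.4651,0.8853); ey = (-0.8853,0.4651)
θ=196°: P = B + 1.73·ex + 2.37·ey = (-3.2161,2.0825)
θ=295°: B = A + 2.00·(cos295°, sin295°) = (0.8452, -1.8126)
θ=295°: |BD| = 5.4642
θ=295°: circle(B,6.00) ∩ circle(D,7.00): a=1.5425, h=5.7983
θ=295°:   candidates: C₊=(0.3769,4.1691) cross=31.683; C₋=(4.2239,-6.7709) cross=-31.683
θ=295°:   branch + wants cross > 0 → take C=(0.3769,4.1691) (cross=31.683)
θ=295°: ex = (C−B)/|BC| = (-0.0780,0.9969); ey = (-0.9969,-0.0780)
θ=295°: P = B + 1.73·ex + 2.37·ey = (-1.6526,-0.2729)

θ=16°: -0.03 2.75
θ=76°: -0.37 4.75
θ=196°: -3.22 2.08
θ=295°: -1.65 -0.27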